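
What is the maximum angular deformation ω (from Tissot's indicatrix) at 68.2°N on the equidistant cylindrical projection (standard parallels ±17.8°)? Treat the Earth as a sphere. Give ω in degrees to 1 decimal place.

In the equirectangular projection with standard parallel φ₀ = 17.8° (x = Rλ cos φ₀, y = Rφ), meridians are true-scale (h = 1) and the parallel scale is k = cos φ₀ / cos φ.
At 68.2°: h = 1.000, k = 2.564; principal scales a = 2.564, b = 1.000.
sin(ω/2) = (a − b)/(a + b) = 1.564/3.564 = 0.4388, so ω = 2 arcsin(0.4388) ≈ 52.1°.

52.1°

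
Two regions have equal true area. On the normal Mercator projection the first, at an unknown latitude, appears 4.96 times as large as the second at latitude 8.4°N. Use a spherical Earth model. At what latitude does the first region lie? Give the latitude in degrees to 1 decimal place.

For equal true areas on Mercator, apparent areas scale as sec²φ, so the ratio is cos²φ₂ / cos²φ₁.
cos²φ₂ / cos²φ₁ = 4.96  ⇒  cos φ₁ = cos 8.4° / √4.96 = 0.9893/2.227 = 0.4442.
φ₁ = arccos(0.4442) ≈ 63.6°.

63.6°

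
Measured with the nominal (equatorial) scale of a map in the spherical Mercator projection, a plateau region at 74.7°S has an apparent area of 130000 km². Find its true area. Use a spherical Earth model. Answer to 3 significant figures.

For Mercator, h = k = sec φ (a conformal cylindrical projection has a single point scale, 1/cos φ).
Areal scale = k² = sec²φ = 1/cos²(74.7°) = 1/0.2639² = 14.36.
True area = apparent / (areal scale) = 130000 / 14.36 ≈ 9050 km².

9050 km²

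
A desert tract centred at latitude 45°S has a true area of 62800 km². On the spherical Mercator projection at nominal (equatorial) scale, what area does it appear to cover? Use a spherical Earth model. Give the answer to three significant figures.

The Mercator projection is conformal; its linear scale factor is the same in every direction and equals sec φ = 1/cos φ.
Areal scale = k² = sec²φ = 1/cos²(45°) = 1/0.7071² = 2.000.
Apparent area = 62800 × 2.000 ≈ 126000 km².

126000 km²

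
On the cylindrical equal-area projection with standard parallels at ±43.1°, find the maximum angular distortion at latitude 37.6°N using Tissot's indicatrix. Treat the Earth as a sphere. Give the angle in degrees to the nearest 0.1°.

A cylindrical equal-area projection with standard parallel φ₀ has meridian scale h = cos φ / cos φ₀ and parallel scale k = cos φ₀ / cos φ (so areas are preserved, h·k = 1).
At 37.6°: h = 1.085, k = 0.9216; principal scales a = 1.085, b = 0.9216.
sin(ω/2) = (a − b)/(a + b) = 0.1635/2.007 = 0.08148, so ω = 2 arcsin(0.08148) ≈ 9.3°.

9.3°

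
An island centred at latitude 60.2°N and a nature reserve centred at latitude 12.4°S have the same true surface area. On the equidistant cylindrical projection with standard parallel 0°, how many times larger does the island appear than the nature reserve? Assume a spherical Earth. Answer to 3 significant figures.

For the equirectangular projection with φ₀ = 0 (plate carrée), h = 1 along meridians and k = sec φ along parallels.
Areal scale at 60.2°: h·k = 1.000 × 2.012 = 2.012.
Areal scale at 12.4°: h·k = 1.000 × 1.024 = 1.024.
Ratio = 2.012/1.024 ≈ 1.97.

1.97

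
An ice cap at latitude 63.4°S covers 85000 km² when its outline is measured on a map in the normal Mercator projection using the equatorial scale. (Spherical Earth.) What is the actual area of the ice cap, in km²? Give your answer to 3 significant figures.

17000 km²

The Mercator projection is conformal; its linear scale factor is the same in every direction and equals sec φ = 1/cos φ.
Areal scale = k² = sec²φ = 1/cos²(63.4°) = 1/0.4478² = 4.988.
True area = apparent / (areal scale) = 85000 / 4.988 ≈ 17000 km².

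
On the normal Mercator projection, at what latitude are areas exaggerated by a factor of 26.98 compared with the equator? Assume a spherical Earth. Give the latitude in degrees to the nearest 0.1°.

78.9°

Mercator areal scale is sec²φ.
sec²φ = 26.98  ⇒  cos²φ = 0.03706  ⇒  cos φ = 0.1925.
φ = arccos(0.1925) ≈ 78.9°.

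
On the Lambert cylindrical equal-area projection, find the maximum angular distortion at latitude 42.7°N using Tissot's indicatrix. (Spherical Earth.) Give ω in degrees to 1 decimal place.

34.7°

The Lambert cylindrical equal-area projection is the cylindrical equal-area projection with its standard parallel at the equator (φ₀ = 0). Cylindrical equal-area (φ₀ = 0°): h = cos φ / cos 0° along meridians, k = cos 0° / cos φ along parallels; h·k = 1.
At 42.7°: h = 0.7349, k = 1.361; principal scales a = 1.361, b = 0.7349.
sin(ω/2) = (a − b)/(a + b) = 0.6258/2.096 = 0.2986, so ω = 2 arcsin(0.2986) ≈ 34.7°.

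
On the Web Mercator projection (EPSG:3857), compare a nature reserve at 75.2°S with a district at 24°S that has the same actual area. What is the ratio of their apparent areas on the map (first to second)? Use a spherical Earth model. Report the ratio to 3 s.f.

12.8

On Mercator, area is exaggerated by sec²φ = 1/cos²φ.
At 75.2°: sec²(75.2°) = 1/0.2554² = 15.33.
At 24°: sec²(24°) = 1/0.9135² = 1.198.
Ratio = 15.33/1.198 = cos²(24°)/cos²(75.2°) ≈ 12.8.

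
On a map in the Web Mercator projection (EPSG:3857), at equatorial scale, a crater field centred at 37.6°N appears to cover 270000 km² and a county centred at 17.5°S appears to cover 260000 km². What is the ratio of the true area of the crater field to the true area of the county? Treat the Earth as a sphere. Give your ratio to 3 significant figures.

Mercator's areal exaggeration is sec²φ; hence true area = (apparent area) · cos²φ.
True area of crater field: 270000 × cos²(37.6°) = 270000 × 0.6277 = 169500 km².
True area of county: 260000 × cos²(17.5°) = 260000 × 0.9096 = 236500 km².
Ratio = 169500 / 236500 ≈ 0.717.

0.717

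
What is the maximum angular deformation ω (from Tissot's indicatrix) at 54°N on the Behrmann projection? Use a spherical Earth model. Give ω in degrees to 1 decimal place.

Behrmann is a cylindrical equal-area projection with standard parallels at ±30°. Cylindrical equal-area (φ₀ = 30°): h = cos φ / cos 30° along meridians, k = cos 30° / cos φ along parallels; h·k = 1.
At 54°: h = 0.6787, k = 1.473; principal scales a = 1.473, b = 0.6787.
sin(ω/2) = (a − b)/(a + b) = 0.7947/2.152 = 0.3692, so ω = 2 arcsin(0.3692) ≈ 43.3°.

43.3°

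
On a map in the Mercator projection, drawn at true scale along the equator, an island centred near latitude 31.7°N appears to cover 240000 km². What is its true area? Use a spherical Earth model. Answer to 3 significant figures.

174000 km²

For Mercator, h = k = sec φ (a conformal cylindrical projection has a single point scale, 1/cos φ).
Areal scale = k² = sec²φ = 1/cos²(31.7°) = 1/0.8508² = 1.381.
True area = apparent / (areal scale) = 240000 / 1.381 ≈ 174000 km².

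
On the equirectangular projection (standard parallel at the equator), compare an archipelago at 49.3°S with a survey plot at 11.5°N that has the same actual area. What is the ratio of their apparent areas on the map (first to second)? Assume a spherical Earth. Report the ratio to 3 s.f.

1.50

In the plate carrée (x = Rλ, y = Rφ), meridians are true-scale (h = 1) and parallels are stretched by k = sec φ.
Areal scale at 49.3°: h·k = 1.000 × 1.534 = 1.534.
Areal scale at 11.5°: h·k = 1.000 × 1.020 = 1.020.
Ratio = 1.534/1.020 ≈ 1.50.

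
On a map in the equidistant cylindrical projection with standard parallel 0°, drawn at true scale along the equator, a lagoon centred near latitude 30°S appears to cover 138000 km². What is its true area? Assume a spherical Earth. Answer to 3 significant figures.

120000 km²

For the equirectangular projection with φ₀ = 0 (plate carrée), h = 1 along meridians and k = sec φ along parallels.
Areal scale = h·k = 1 × sec φ; at 30°, h = 1.000, k = 1.155, so h·k = 1.155.
True area = apparent / (areal scale) = 138000 / 1.155 ≈ 120000 km².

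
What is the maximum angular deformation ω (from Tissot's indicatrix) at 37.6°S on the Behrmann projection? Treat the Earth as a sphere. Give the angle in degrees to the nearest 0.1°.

10.2°

The Behrmann projection is cylindrical equal-area with φ₀ = 30°. For cylindrical equal-area with standard parallel φ₀, h = cos φ / cos φ₀ and k = cos φ₀ / cos φ, so h·k = 1.
At 37.6°: h = 0.9149, k = 1.093; principal scales a = 1.093, b = 0.9149.
sin(ω/2) = (a − b)/(a + b) = 0.1782/2.008 = 0.08875, so ω = 2 arcsin(0.08875) ≈ 10.2°.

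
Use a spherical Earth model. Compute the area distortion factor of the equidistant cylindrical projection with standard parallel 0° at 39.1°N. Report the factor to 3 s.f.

1.29

For the equirectangular projection with φ₀ = 0 (plate carrée), h = 1 along meridians and k = sec φ along parallels.
Areal scale = h·k = 1 × sec φ; at 39.1°, h = 1.000, k = 1.289, so h·k = 1.289.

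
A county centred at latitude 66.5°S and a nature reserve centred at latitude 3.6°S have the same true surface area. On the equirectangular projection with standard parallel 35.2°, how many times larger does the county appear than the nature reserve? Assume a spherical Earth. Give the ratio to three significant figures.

2.50

In the equirectangular projection with standard parallel φ₀ = 35.2° (x = Rλ cos φ₀, y = Rφ), meridians are true-scale (h = 1) and the parallel scale is k = cos φ₀ / cos φ.
Areal scale at 66.5°: h·k = 1.000 × 2.049 = 2.049.
Areal scale at 3.6°: h·k = 1.000 × 0.8188 = 0.8188.
Ratio = 2.049/0.8188 ≈ 2.50.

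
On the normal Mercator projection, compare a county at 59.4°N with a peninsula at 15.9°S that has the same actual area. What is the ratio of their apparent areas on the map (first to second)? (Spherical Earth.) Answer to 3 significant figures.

Mercator is conformal with k = sec φ, so areal scale = k² = sec²φ.
At 59.4°: sec²(59.4°) = 1/0.5090² = 3.859.
At 15.9°: sec²(15.9°) = 1/0.9617² = 1.081.
Ratio = 3.859/1.081 = cos²(15.9°)/cos²(59.4°) ≈ 3.57.

3.57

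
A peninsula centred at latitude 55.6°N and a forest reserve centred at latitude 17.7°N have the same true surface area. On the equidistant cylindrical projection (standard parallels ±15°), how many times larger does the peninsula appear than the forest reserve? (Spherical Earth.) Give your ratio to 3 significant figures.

1.69

With standard parallel φ₀ = 15°, the equirectangular projection gives x = Rλ cos φ₀, y = Rφ, so h = 1 and k = cos 15° / cos φ.
Areal scale at 55.6°: h·k = 1.000 × 1.710 = 1.710.
Areal scale at 17.7°: h·k = 1.000 × 1.014 = 1.014.
Ratio = 1.710/1.014 ≈ 1.69.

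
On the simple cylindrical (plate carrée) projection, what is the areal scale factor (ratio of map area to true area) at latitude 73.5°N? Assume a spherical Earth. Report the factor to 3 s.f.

3.52

In the plate carrée (x = Rλ, y = Rφ), meridians are true-scale (h = 1) and parallels are stretched by k = sec φ.
Areal scale = h·k = 1 × sec φ; at 73.5°, h = 1.000, k = 3.521, so h·k = 3.521.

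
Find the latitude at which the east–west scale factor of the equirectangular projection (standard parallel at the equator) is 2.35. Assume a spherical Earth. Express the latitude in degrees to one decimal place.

64.8°

Plate carrée: h = 1, k = sec φ along parallels.
sec φ = 2.35  ⇒  cos φ = 0.4255  ⇒  φ ≈ 64.8°.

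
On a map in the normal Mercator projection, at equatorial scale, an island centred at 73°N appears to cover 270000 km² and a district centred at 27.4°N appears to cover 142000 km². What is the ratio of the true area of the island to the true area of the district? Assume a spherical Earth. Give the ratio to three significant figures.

0.206

Since Mercator area scale is 1/cos²φ, the true area equals the apparent area multiplied by cos²φ.
True area of island: 270000 × cos²(73°) = 270000 × 0.08548 = 23080 km².
True area of district: 142000 × cos²(27.4°) = 142000 × 0.7882 = 111900 km².
Ratio = 23080 / 111900 ≈ 0.206.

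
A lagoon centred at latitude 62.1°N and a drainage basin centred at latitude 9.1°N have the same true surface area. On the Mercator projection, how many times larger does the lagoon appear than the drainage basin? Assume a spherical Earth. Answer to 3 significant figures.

4.45

Mercator is conformal with k = sec φ, so areal scale = k² = sec²φ.
At 62.1°: sec²(62.1°) = 1/0.4679² = 4.567.
At 9.1°: sec²(9.1°) = 1/0.9874² = 1.026.
Ratio = 4.567/1.026 = cos²(9.1°)/cos²(62.1°) ≈ 4.45.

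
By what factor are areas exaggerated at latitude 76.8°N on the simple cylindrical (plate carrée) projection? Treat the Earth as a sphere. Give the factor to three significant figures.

4.38

Plate carrée maps x = Rλ, y = Rφ. The meridian scale is h = 1 and the parallel scale is k = 1/cos φ = sec φ.
Areal scale = h·k = 1 × sec φ; at 76.8°, h = 1.000, k = 4.379, so h·k = 4.379.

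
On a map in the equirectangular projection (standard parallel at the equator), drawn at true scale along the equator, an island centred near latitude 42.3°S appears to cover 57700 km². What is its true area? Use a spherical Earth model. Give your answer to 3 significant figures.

42700 km²

For the equirectangular projection with φ₀ = 0 (plate carrée), h = 1 along meridians and k = sec φ along parallels.
Areal scale = h·k = 1 × sec φ; at 42.3°, h = 1.000, k = 1.352, so h·k = 1.352.
True area = apparent / (areal scale) = 57700 / 1.352 ≈ 42700 km².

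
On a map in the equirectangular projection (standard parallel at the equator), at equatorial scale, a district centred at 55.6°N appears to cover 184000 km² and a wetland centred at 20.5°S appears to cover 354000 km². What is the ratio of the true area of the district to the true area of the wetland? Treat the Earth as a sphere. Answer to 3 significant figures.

0.314

Plate carrée has h = 1 and k = sec φ, giving areal scale sec φ; true area = (apparent area) · cos φ.
True area of district: 184000 × cos(55.6°) = 184000 × 0.5650 = 104000 km².
True area of wetland: 354000 × cos(20.5°) = 354000 × 0.9367 = 331600 km².
Ratio = 104000 / 331600 ≈ 0.314.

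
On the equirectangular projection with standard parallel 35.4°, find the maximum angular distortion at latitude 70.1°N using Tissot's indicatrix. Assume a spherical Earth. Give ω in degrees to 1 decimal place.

48.5°

With standard parallel φ₀ = 35.4°, the equirectangular projection gives x = Rλ cos φ₀, y = Rφ, so h = 1 and k = cos 35.4° / cos φ.
At 70.1°: h = 1.000, k = 2.395; principal scales a = 2.395, b = 1.000.
sin(ω/2) = (a − b)/(a + b) = 1.395/3.395 = 0.4109, so ω = 2 arcsin(0.4109) ≈ 48.5°.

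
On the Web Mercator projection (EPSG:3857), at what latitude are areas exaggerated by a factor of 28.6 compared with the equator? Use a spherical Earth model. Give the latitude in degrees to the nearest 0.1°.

79.2°

Mercator areal scale is sec²φ.
sec²φ = 28.6  ⇒  cos²φ = 0.03497  ⇒  cos φ = 0.1870.
φ = arccos(0.1870) ≈ 79.2°.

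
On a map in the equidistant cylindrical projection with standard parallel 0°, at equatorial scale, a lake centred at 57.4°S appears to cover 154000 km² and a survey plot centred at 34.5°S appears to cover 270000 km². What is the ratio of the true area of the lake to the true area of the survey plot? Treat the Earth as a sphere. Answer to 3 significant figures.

Plate carrée has h = 1 and k = sec φ, giving areal scale sec φ; true area = (apparent area) · cos φ.
True area of lake: 154000 × cos(57.4°) = 154000 × 0.5388 = 82970 km².
True area of survey plot: 270000 × cos(34.5°) = 270000 × 0.8241 = 222500 km².
Ratio = 82970 / 222500 ≈ 0.373.

0.373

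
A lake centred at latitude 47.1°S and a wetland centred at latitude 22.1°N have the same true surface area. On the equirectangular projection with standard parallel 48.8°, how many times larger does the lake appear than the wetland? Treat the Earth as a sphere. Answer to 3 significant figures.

In the equirectangular projection with standard parallel φ₀ = 48.8° (x = Rλ cos φ₀, y = Rφ), meridians are true-scale (h = 1) and the parallel scale is k = cos φ₀ / cos φ.
Areal scale at 47.1°: h·k = 1.000 × 0.9676 = 0.9676.
Areal scale at 22.1°: h·k = 1.000 × 0.7109 = 0.7109.
Ratio = 0.9676/0.7109 ≈ 1.36.

1.36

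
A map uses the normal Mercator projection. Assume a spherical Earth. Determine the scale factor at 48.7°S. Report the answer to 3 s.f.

1.52

The Mercator projection is conformal; its linear scale factor is the same in every direction and equals sec φ = 1/cos φ.
k = 1/cos 48.7° = 1/0.6600 = 1.515.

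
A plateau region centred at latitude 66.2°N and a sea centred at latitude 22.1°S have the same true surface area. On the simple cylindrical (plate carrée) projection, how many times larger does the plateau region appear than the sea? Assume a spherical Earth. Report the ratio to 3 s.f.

For the equirectangular projection with φ₀ = 0 (plate carrée), h = 1 along meridians and k = sec φ along parallels.
Areal scale at 66.2°: h·k = 1.000 × 2.478 = 2.478.
Areal scale at 22.1°: h·k = 1.000 × 1.079 = 1.079.
Ratio = 2.478/1.079 ≈ 2.30.

2.30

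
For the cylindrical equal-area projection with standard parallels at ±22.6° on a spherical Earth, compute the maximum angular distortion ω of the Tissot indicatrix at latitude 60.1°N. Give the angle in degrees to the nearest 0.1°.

66.5°

Cylindrical equal-area (φ₀ = 22.6°): h = cos φ / cos 22.6° along meridians, k = cos 22.6° / cos φ along parallels; h·k = 1.
At 60.1°: h = 0.5400, k = 1.852; principal scales a = 1.852, b = 0.5400.
sin(ω/2) = (a − b)/(a + b) = 1.312/2.392 = 0.5485, so ω = 2 arcsin(0.5485) ≈ 66.5°.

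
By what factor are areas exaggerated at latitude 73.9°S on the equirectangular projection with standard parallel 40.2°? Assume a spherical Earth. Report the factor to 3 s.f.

2.75

The equidistant cylindrical projection with φ₀ = 40.2° has h = 1 (meridians true) and k = cos φ₀ / cos φ along parallels.
Areal scale = h·k = 1 × cos φ₀ / cos φ; at 73.9°, h = 1.000, k = 2.754, so h·k = 2.754.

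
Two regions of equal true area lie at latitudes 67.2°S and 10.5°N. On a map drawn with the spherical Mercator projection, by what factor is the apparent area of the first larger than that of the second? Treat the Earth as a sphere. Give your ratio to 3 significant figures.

On Mercator, area is exaggerated by sec²φ = 1/cos²φ.
At 67.2°: sec²(67.2°) = 1/0.3875² = 6.659.
At 10.5°: sec²(10.5°) = 1/0.9833² = 1.034.
Ratio = 6.659/1.034 = cos²(10.5°)/cos²(67.2°) ≈ 6.44.

6.44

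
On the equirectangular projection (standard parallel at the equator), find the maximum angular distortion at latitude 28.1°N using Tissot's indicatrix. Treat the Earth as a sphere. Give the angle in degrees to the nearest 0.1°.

7.2°

For the equirectangular projection with φ₀ = 0 (plate carrée), h = 1 along meridians and k = sec φ along parallels.
At 28.1°: h = 1.000, k = 1.134; principal scales a = 1.134, b = 1.000.
sin(ω/2) = (a − b)/(a + b) = 0.1336/2.134 = 0.06263, so ω = 2 arcsin(0.06263) ≈ 7.2°.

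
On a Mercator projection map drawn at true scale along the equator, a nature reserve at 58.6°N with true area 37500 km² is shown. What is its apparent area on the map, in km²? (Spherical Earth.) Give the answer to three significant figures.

The Mercator projection is conformal; its linear scale factor is the same in every direction and equals sec φ = 1/cos φ.
Areal scale = k² = sec²φ = 1/cos²(58.6°) = 1/0.5210² = 3.684.
Apparent area = 37500 × 3.684 ≈ 138000 km².

138000 km²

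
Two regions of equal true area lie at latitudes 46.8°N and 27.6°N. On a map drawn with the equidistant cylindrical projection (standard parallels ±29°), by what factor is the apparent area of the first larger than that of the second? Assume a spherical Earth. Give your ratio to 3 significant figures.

The equidistant cylindrical projection with φ₀ = 29° has h = 1 (meridians true) and k = cos φ₀ / cos φ along parallels.
Areal scale at 46.8°: h·k = 1.000 × 1.278 = 1.278.
Areal scale at 27.6°: h·k = 1.000 × 0.9869 = 0.9869.
Ratio = 1.278/0.9869 ≈ 1.29.

1.29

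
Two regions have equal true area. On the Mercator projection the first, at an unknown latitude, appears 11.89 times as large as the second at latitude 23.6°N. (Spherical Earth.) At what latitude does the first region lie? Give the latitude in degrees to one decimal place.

On Mercator, (apparent₁)/(apparent₂) = sec²φ₁ / sec²φ₂ when true areas are equal.
cos²φ₂ / cos²φ₁ = 11.89  ⇒  cos φ₁ = cos 23.6° / √11.89 = 0.9164/3.448 = 0.2658.
φ₁ = arccos(0.2658) ≈ 74.6°.

74.6°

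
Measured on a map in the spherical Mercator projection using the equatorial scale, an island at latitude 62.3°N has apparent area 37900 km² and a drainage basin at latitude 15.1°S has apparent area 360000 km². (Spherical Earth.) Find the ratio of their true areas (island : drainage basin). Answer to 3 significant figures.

0.0244

Mercator's areal exaggeration is sec²φ; hence true area = (apparent area) · cos²φ.
True area of island: 37900 × cos²(62.3°) = 37900 × 0.2161 = 8189 km².
True area of drainage basin: 360000 × cos²(15.1°) = 360000 × 0.9321 = 335600 km².
Ratio = 8189 / 335600 ≈ 0.0244.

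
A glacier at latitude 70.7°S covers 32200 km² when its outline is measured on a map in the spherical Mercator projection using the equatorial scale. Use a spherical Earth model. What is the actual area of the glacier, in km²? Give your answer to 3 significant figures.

The Mercator projection is conformal; its linear scale factor is the same in every direction and equals sec φ = 1/cos φ.
Areal scale = k² = sec²φ = 1/cos²(70.7°) = 1/0.3305² = 9.154.
True area = apparent / (areal scale) = 32200 / 9.154 ≈ 3520 km².

3520 km²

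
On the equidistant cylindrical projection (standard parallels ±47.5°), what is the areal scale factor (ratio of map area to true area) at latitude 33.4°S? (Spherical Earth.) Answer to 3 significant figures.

The equidistant cylindrical projection with φ₀ = 47.5° has h = 1 (meridians true) and k = cos φ₀ / cos φ along parallels.
Areal scale = h·k = 1 × cos φ₀ / cos φ; at 33.4°, h = 1.000, k = 0.8092, so h·k = 0.8092.

0.809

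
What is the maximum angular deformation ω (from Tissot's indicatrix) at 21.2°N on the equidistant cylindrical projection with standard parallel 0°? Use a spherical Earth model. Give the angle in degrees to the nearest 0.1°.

4.0°

Plate carrée maps x = Rλ, y = Rφ. The meridian scale is h = 1 and the parallel scale is k = 1/cos φ = sec φ.
At 21.2°: h = 1.000, k = 1.073; principal scales a = 1.073, b = 1.000.
sin(ω/2) = (a − b)/(a + b) = 0.07259/2.073 = 0.03502, so ω = 2 arcsin(0.03502) ≈ 4.0°.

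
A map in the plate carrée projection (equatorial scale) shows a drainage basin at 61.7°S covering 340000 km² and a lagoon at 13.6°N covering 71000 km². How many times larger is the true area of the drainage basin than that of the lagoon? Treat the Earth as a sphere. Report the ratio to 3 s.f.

2.34

On the plate carrée, areal scale = h·k = 1 × sec φ, so true area = apparent × cos φ.
True area of drainage basin: 340000 × cos(61.7°) = 340000 × 0.4741 = 161200 km².
True area of lagoon: 71000 × cos(13.6°) = 71000 × 0.9720 = 69010 km².
Ratio = 161200 / 69010 ≈ 2.34.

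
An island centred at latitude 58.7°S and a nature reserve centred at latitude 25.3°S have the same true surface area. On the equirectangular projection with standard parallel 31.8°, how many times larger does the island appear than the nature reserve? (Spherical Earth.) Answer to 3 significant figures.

In the equirectangular projection with standard parallel φ₀ = 31.8° (x = Rλ cos φ₀, y = Rφ), meridians are true-scale (h = 1) and the parallel scale is k = cos φ₀ / cos φ.
Areal scale at 58.7°: h·k = 1.000 × 1.636 = 1.636.
Areal scale at 25.3°: h·k = 1.000 × 0.9401 = 0.9401.
Ratio = 1.636/0.9401 ≈ 1.74.

1.74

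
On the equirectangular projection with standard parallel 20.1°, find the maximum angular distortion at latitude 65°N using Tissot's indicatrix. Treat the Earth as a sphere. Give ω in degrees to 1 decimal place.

In the equirectangular projection with standard parallel φ₀ = 20.1° (x = Rλ cos φ₀, y = Rφ), meridians are true-scale (h = 1) and the parallel scale is k = cos φ₀ / cos φ.
At 65°: h = 1.000, k = 2.222; principal scales a = 2.222, b = 1.000.
sin(ω/2) = (a − b)/(a + b) = 1.222/3.222 = 0.3793, so ω = 2 arcsin(0.3793) ≈ 44.6°.

44.6°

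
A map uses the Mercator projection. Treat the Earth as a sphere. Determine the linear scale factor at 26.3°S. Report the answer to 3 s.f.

For Mercator, h = k = sec φ (a conformal cylindrical projection has a single point scale, 1/cos φ).
k = 1/cos 26.3° = 1/0.8965 = 1.115.

1.12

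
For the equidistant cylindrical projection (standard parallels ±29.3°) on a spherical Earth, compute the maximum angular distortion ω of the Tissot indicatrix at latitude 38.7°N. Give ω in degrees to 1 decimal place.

6.4°

In the equirectangular projection with standard parallel φ₀ = 29.3° (x = Rλ cos φ₀, y = Rφ), meridians are true-scale (h = 1) and the parallel scale is k = cos φ₀ / cos φ.
At 38.7°: h = 1.000, k = 1.117; principal scales a = 1.117, b = 1.000.
sin(ω/2) = (a − b)/(a + b) = 0.1174/2.117 = 0.05545, so ω = 2 arcsin(0.05545) ≈ 6.4°.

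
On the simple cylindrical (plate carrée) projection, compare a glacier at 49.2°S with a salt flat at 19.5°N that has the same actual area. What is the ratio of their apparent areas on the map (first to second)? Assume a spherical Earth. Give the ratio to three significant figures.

For the equirectangular projection with φ₀ = 0 (plate carrée), h = 1 along meridians and k = sec φ along parallels.
Areal scale at 49.2°: h·k = 1.000 × 1.530 = 1.530.
Areal scale at 19.5°: h·k = 1.000 × 1.061 = 1.061.
Ratio = 1.530/1.061 ≈ 1.44.

1.44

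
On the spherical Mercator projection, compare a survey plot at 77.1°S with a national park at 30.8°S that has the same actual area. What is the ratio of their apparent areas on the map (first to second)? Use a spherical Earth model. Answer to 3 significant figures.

Mercator areal scale is sec²φ.
At 77.1°: sec²(77.1°) = 1/0.2233² = 20.06.
At 30.8°: sec²(30.8°) = 1/0.8590² = 1.355.
Ratio = 20.06/1.355 = cos²(30.8°)/cos²(77.1°) ≈ 14.8.

14.8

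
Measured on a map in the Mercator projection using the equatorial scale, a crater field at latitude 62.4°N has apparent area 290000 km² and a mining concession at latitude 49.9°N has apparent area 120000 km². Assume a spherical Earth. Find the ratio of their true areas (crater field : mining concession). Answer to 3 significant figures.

On Mercator the areal scale is sec²φ, so true area = apparent × cos²φ.
True area of crater field: 290000 × cos²(62.4°) = 290000 × 0.2146 = 62250 km².
True area of mining concession: 120000 × cos²(49.9°) = 120000 × 0.4149 = 49790 km².
Ratio = 62250 / 49790 ≈ 1.25.

1.25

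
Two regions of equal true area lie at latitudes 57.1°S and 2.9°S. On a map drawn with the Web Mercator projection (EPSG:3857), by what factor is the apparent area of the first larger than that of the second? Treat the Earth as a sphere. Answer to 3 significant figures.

On Mercator, area is exaggerated by sec²φ = 1/cos²φ.
At 57.1°: sec²(57.1°) = 1/0.5432² = 3.389.
At 2.9°: sec²(2.9°) = 1/0.9987² = 1.003.
Ratio = 3.389/1.003 = cos²(2.9°)/cos²(57.1°) ≈ 3.38.

3.38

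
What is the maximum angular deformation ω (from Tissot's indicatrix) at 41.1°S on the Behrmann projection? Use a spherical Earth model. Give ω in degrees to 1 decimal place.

The Behrmann projection is cylindrical equal-area with φ₀ = 30°. A cylindrical equal-area projection with standard parallel φ₀ has meridian scale h = cos φ / cos φ₀ and parallel scale k = cos φ₀ / cos φ (so areas are preserved, h·k = 1).
At 41.1°: h = 0.8701, k = 1.149; principal scales a = 1.149, b = 0.8701.
sin(ω/2) = (a − b)/(a + b) = 0.2791/2.019 = 0.1382, so ω = 2 arcsin(0.1382) ≈ 15.9°.

15.9°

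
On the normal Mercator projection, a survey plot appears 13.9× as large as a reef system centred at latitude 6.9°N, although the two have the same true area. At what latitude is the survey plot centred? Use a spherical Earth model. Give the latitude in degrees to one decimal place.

74.6°

For equal true areas on Mercator, apparent areas scale as sec²φ, so the ratio is cos²φ₂ / cos²φ₁.
cos²φ₂ / cos²φ₁ = 13.9  ⇒  cos φ₁ = cos 6.9° / √13.9 = 0.9928/3.728 = 0.2663.
φ₁ = arccos(0.2663) ≈ 74.6°.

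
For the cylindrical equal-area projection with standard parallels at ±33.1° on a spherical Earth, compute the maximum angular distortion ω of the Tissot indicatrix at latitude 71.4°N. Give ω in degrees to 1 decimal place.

A cylindrical equal-area projection with standard parallel φ₀ has meridian scale h = cos φ / cos φ₀ and parallel scale k = cos φ₀ / cos φ (so areas are preserved, h·k = 1).
At 71.4°: h = 0.3807, k = 2.626; principal scales a = 2.626, b = 0.3807.
sin(ω/2) = (a − b)/(a + b) = 2.246/3.007 = 0.7468, so ω = 2 arcsin(0.7468) ≈ 96.6°.

96.6°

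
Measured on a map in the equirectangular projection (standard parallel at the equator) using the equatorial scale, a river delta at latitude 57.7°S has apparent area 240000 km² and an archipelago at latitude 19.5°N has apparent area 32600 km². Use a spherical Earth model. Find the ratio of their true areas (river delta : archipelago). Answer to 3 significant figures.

4.17

Plate carrée has h = 1 and k = sec φ, giving areal scale sec φ; true area = (apparent area) · cos φ.
True area of river delta: 240000 × cos(57.7°) = 240000 × 0.5344 = 128200 km².
True area of archipelago: 32600 × cos(19.5°) = 32600 × 0.9426 = 30730 km².
Ratio = 128200 / 30730 ≈ 4.17.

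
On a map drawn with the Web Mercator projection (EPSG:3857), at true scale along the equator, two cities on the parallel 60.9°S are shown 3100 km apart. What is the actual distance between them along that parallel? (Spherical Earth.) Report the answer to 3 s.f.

For Mercator, h = k = sec φ (a conformal cylindrical projection has a single point scale, 1/cos φ).
Along the parallel at 60.9°, map distances are exaggerated by k = sec 60.9° = 2.056.
True distance = 3100 / 2.056 = 3100 × cos 60.9° ≈ 1510 km.

1510 km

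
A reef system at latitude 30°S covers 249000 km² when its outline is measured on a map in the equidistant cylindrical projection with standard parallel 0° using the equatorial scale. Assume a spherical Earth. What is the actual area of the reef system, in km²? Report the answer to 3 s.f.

For the equirectangular projection with φ₀ = 0 (plate carrée), h = 1 along meridians and k = sec φ along parallels.
Areal scale = h·k = 1 × sec φ; at 30°, h = 1.000, k = 1.155, so h·k = 1.155.
True area = apparent / (areal scale) = 249000 / 1.155 ≈ 216000 km².

216000 km²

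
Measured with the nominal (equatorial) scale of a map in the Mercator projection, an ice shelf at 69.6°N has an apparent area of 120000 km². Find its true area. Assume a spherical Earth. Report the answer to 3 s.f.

14600 km²

The Mercator projection is conformal; its linear scale factor is the same in every direction and equals sec φ = 1/cos φ.
Areal scale = k² = sec²φ = 1/cos²(69.6°) = 1/0.3486² = 8.230.
True area = apparent / (areal scale) = 120000 / 8.230 ≈ 14600 km².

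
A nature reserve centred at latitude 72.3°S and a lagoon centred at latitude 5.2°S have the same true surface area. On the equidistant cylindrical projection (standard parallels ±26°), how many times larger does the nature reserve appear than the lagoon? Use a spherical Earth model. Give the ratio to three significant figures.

3.28

In the equirectangular projection with standard parallel φ₀ = 26° (x = Rλ cos φ₀, y = Rφ), meridians are true-scale (h = 1) and the parallel scale is k = cos φ₀ / cos φ.
Areal scale at 72.3°: h·k = 1.000 × 2.956 = 2.956.
Areal scale at 5.2°: h·k = 1.000 × 0.9025 = 0.9025.
Ratio = 2.956/0.9025 ≈ 3.28.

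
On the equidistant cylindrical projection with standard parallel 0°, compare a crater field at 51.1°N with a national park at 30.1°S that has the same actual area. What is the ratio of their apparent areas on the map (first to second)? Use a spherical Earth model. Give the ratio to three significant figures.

1.38

In the plate carrée (x = Rλ, y = Rφ), meridians are true-scale (h = 1) and parallels are stretched by k = sec φ.
Areal scale at 51.1°: h·k = 1.000 × 1.592 = 1.592.
Areal scale at 30.1°: h·k = 1.000 × 1.156 = 1.156.
Ratio = 1.592/1.156 ≈ 1.38.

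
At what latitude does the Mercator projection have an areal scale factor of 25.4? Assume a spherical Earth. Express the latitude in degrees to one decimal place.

Mercator areal scale is sec²φ.
sec²φ = 25.4  ⇒  cos²φ = 0.03937  ⇒  cos φ = 0.1984.
φ = arccos(0.1984) ≈ 78.6°.

78.6°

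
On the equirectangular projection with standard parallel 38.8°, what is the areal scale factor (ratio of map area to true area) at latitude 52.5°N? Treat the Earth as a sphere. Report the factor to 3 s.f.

1.28

With standard parallel φ₀ = 38.8°, the equirectangular projection gives x = Rλ cos φ₀, y = Rφ, so h = 1 and k = cos 38.8° / cos φ.
Areal scale = h·k = 1 × cos φ₀ / cos φ; at 52.5°, h = 1.000, k = 1.280, so h·k = 1.280.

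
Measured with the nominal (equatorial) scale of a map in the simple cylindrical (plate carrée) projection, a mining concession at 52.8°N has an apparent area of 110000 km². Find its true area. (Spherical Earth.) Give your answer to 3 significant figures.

66500 km²

In the plate carrée (x = Rλ, y = Rφ), meridians are true-scale (h = 1) and parallels are stretched by k = sec φ.
Areal scale = h·k = 1 × sec φ; at 52.8°, h = 1.000, k = 1.654, so h·k = 1.654.
True area = apparent / (areal scale) = 110000 / 1.654 ≈ 66500 km².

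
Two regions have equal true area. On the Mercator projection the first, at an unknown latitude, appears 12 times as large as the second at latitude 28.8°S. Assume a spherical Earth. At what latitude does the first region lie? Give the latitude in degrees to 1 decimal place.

75.3°

For equal true areas on Mercator, apparent areas scale as sec²φ, so the ratio is cos²φ₂ / cos²φ₁.
cos²φ₂ / cos²φ₁ = 12  ⇒  cos φ₁ = cos 28.8° / √12 = 0.8763/3.464 = 0.2530.
φ₁ = arccos(0.2530) ≈ 75.3°.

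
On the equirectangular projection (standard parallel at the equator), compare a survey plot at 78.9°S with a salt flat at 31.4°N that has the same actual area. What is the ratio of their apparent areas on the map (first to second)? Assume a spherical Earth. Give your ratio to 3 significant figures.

In the plate carrée (x = Rλ, y = Rφ), meridians are true-scale (h = 1) and parallels are stretched by k = sec φ.
Areal scale at 78.9°: h·k = 1.000 × 5.194 = 5.194.
Areal scale at 31.4°: h·k = 1.000 × 1.172 = 1.172.
Ratio = 5.194/1.172 ≈ 4.43.

4.43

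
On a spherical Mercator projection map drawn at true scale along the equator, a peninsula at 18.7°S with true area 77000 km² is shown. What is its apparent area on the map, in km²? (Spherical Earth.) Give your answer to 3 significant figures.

For Mercator, h = k = sec φ (a conformal cylindrical projection has a single point scale, 1/cos φ).
Areal scale = k² = sec²φ = 1/cos²(18.7°) = 1/0.9472² = 1.115.
Apparent area = 77000 × 1.115 ≈ 85800 km².

85800 km²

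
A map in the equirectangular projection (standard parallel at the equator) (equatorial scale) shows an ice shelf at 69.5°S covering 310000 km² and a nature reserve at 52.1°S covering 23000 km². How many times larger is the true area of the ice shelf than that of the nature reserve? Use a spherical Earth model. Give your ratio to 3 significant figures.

Plate carrée has h = 1 and k = sec φ, giving areal scale sec φ; true area = (apparent area) · cos φ.
True area of ice shelf: 310000 × cos(69.5°) = 310000 × 0.3502 = 108600 km².
True area of nature reserve: 23000 × cos(52.1°) = 23000 × 0.6143 = 14130 km².
Ratio = 108600 / 14130 ≈ 7.68.

7.68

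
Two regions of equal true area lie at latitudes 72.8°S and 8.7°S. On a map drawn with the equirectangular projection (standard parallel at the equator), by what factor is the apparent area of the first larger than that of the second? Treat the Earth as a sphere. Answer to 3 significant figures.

3.34

Plate carrée maps x = Rλ, y = Rφ. The meridian scale is h = 1 and the parallel scale is k = 1/cos φ = sec φ.
Areal scale at 72.8°: h·k = 1.000 × 3.382 = 3.382.
Areal scale at 8.7°: h·k = 1.000 × 1.012 = 1.012.
Ratio = 3.382/1.012 ≈ 3.34.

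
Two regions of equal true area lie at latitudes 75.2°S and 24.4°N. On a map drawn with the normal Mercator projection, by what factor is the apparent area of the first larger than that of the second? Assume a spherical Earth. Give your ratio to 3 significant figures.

12.7

Mercator is conformal with k = sec φ, so areal scale = k² = sec²φ.
At 75.2°: sec²(75.2°) = 1/0.2554² = 15.33.
At 24.4°: sec²(24.4°) = 1/0.9107² = 1.206.
Ratio = 15.33/1.206 = cos²(24.4°)/cos²(75.2°) ≈ 12.7.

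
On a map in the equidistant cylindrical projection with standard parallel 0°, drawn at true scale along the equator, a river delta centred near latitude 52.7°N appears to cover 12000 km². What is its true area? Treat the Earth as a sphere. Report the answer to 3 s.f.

7270 km²

Plate carrée maps x = Rλ, y = Rφ. The meridian scale is h = 1 and the parallel scale is k = 1/cos φ = sec φ.
Areal scale = h·k = 1 × sec φ; at 52.7°, h = 1.000, k = 1.650, so h·k = 1.650.
True area = apparent / (areal scale) = 12000 / 1.650 ≈ 7270 km².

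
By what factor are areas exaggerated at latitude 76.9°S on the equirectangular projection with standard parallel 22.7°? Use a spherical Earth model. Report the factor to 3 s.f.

4.07

In the equirectangular projection with standard parallel φ₀ = 22.7° (x = Rλ cos φ₀, y = Rφ), meridians are true-scale (h = 1) and the parallel scale is k = cos φ₀ / cos φ.
Areal scale = h·k = 1 × cos φ₀ / cos φ; at 76.9°, h = 1.000, k = 4.070, so h·k = 4.070.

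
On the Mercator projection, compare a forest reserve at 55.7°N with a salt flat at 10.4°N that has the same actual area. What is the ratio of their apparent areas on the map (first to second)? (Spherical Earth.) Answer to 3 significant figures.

3.05

On Mercator, area is exaggerated by sec²φ = 1/cos²φ.
At 55.7°: sec²(55.7°) = 1/0.5635² = 3.149.
At 10.4°: sec²(10.4°) = 1/0.9836² = 1.034.
Ratio = 3.149/1.034 = cos²(10.4°)/cos²(55.7°) ≈ 3.05.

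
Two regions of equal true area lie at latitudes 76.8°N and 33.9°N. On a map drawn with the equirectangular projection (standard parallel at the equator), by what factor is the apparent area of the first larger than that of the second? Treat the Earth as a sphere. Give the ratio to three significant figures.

Plate carrée maps x = Rλ, y = Rφ. The meridian scale is h = 1 and the parallel scale is k = 1/cos φ = sec φ.
Areal scale at 76.8°: h·k = 1.000 × 4.379 = 4.379.
Areal scale at 33.9°: h·k = 1.000 × 1.205 = 1.205.
Ratio = 4.379/1.205 ≈ 3.63.

3.63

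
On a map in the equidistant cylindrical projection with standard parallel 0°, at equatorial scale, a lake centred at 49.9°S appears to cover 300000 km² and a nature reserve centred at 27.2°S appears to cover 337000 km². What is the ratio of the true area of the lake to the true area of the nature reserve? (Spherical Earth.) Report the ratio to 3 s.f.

0.645

Plate carrée has h = 1 and k = sec φ, giving areal scale sec φ; true area = (apparent area) · cos φ.
True area of lake: 300000 × cos(49.9°) = 300000 × 0.6441 = 193200 km².
True area of nature reserve: 337000 × cos(27.2°) = 337000 × 0.8894 = 299700 km².
Ratio = 193200 / 299700 ≈ 0.645.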